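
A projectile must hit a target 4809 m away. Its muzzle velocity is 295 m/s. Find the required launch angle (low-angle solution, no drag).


sin(2*theta) = R*g/v0^2 = 4809*9.81/295^2 = 0.5421, theta = arcsin(0.5421)/2 = 16.41°

16.41 degrees


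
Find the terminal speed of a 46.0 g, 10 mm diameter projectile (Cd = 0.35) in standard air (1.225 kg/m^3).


A = pi*(d/2)^2 = pi*(10/2000)^2 = 7.85398e-05 m^2
vt = sqrt(2mg/(Cd*rho*A)) = sqrt(2*0.046*9.81/(0.35 * 1.225 * 7.85398e-05)) = 163.7 m/s

163.7 m/s


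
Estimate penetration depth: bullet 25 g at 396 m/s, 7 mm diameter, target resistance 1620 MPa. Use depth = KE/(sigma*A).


A = pi*(d/2)^2 = pi*(7/2)^2 = 38.4845 mm^2
E = 0.5*m*v^2 = 0.5*0.025*396^2 = 1960.2 J
depth = E/(sigma*A) = 1960.2 J / (1620 MPa * 38.4845 mm^2) = 1960.2/(1620 * 38.4845) m = 0.0314412 m ≈ 31.44 mm

31.44 mm


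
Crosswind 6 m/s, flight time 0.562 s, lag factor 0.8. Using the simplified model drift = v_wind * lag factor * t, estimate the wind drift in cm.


drift = v_wind * lag * t = 6 * 0.8 * 0.562 = 2.6976 m ≈ 269.8 cm

269.8 cm


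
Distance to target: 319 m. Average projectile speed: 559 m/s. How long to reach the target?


t = d/v = 319/559 = 0.5707 s

0.5707 s


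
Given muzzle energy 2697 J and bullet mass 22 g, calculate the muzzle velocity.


v = sqrt(2*E/m) = sqrt(2*2697/0.022) = 495.2 m/s

495.2 m/s


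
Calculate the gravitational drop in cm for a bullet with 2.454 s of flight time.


drop = 0.5*g*t^2 = 0.5*9.81*2.454^2 = 29.5385 m ≈ 2954 cm

2954 cm


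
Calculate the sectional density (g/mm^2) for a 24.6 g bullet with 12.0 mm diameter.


SD = m/d^2 = 24.6/12.0^2 = 0.1708 g/mm^2

0.1708 g/mm^2


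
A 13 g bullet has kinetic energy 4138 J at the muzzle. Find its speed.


v = sqrt(2*E/m) = sqrt(2*4138/0.013) = 797.9 m/s

797.9 m/s


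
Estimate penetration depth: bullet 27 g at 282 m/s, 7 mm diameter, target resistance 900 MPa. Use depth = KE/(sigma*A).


A = pi*(d/2)^2 = pi*(7/2)^2 = 38.4845 mm^2
E = 0.5*m*v^2 = 0.5*0.027*282^2 = 1073.57 J
depth = E/(sigma*A) = 1073.57 J / (900 MPa * 38.4845 mm^2) = 1073.57/(900 * 38.4845) m = 0.0309958 m ≈ 31 mm

31 mm


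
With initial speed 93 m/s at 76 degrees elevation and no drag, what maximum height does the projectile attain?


H = (v0*sin(theta))^2 / (2g) = (93*sin(76°))^2 / (2*9.81) = 415 m

415 m


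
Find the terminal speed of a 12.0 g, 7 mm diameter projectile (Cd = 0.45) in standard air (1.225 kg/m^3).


A = pi*(d/2)^2 = pi*(7/2000)^2 = 3.84845e-05 m^2
vt = sqrt(2mg/(Cd*rho*A)) = sqrt(2*0.012*9.81/(0.45 * 1.225 * 3.84845e-05)) = 105.3 m/s

105.3 m/s


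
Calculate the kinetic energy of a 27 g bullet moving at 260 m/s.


E = 0.5*m*v^2 = 0.5*0.027*260^2 = 912.6 J

912.6 J


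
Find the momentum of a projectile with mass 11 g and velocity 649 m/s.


p = m*v = 0.011*649 = 7.139 kg·m/s

7.139 kg·m/s


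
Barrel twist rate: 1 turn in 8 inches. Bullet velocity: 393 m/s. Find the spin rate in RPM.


twist_m = 8*0.0254 = 0.2032 m
spin = v/twist = 393/0.2032 = 1934.055 rev/s
RPM = spin*60 = 1934.055*60 ≈ 116043 RPM

116043 RPM


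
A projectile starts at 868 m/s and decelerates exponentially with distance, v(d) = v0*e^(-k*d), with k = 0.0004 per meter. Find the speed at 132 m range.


v = v0*exp(-k*d) = 868*exp(-0.0004*132) = 823.4 m/s

823.4 m/s


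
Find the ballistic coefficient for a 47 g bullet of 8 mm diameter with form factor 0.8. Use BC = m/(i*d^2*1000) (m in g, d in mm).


BC = m/(i*d^2*1000) = 47/(0.8 * 8^2 * 1000) = 0.000918

0.000918


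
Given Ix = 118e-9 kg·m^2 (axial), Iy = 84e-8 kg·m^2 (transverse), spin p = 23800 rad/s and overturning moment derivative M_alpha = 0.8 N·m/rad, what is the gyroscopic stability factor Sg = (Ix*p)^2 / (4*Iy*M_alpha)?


Sg = Ix^2 * p^2 / (4 * Iy * M_alpha) = (118e-9)^2 * 23800^2 / (4 * 84e-8 * 0.8) = 2.934

2.934


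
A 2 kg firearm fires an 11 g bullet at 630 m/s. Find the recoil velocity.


v_recoil = m_p * v_p / m_gun = 0.011 * 630 / 2 = 3.465 m/s

3.465 m/s


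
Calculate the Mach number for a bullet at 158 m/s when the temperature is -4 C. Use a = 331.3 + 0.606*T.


a = 331.3 + 0.606*(-4) = 328.876 m/s
M = v/a = 158/328.876 = 0.4804

0.4804


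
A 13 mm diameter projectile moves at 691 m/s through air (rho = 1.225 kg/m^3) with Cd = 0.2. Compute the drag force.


A = pi*(d/2)^2 = pi*(13/2000)^2 = 1.32732e-04 m^2
Fd = 0.5*Cd*rho*A*v^2 = 0.5*0.2*1.225*1.32732e-04*691^2 = 7.764 N

7.764 N


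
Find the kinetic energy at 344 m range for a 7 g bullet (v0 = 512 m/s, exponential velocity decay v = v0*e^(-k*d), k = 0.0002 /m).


v = v0*exp(-k*d) = 512*exp(-0.0002*344) = 477.959 m/s
E = 0.5*m*v^2 = 0.5*0.007*477.959^2 = 799.6 J

799.6 J


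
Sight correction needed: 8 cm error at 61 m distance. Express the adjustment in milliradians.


1 mrad subtends 1 cm per 10 m of range, so adj = error_cm / (dist_m / 10) = 8 / (61/10) = 1.311 mrad

1.311 mrad


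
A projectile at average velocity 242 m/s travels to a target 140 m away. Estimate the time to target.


t = d/v = 140/242 = 0.5785 s

0.5785 s


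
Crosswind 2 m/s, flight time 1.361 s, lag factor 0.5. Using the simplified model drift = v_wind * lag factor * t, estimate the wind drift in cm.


drift = v_wind * lag * t = 2 * 0.5 * 1.361 = 1.361 m ≈ 136.1 cm

136.1 cm


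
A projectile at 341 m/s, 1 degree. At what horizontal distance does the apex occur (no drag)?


R = v0^2*sin(2*theta)/g = 341^2*sin(2*1°)/9.81 = 413.675 m
apex_dist = R/2 = 413.675/2 = 206.8 m

206.8 m


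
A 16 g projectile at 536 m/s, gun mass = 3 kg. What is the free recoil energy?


v_r = m_p*v_p/m_gun = 0.016*536/3 = 2.85867 m/s, E_r = 0.5*m_gun*v_r^2 = 0.5*3*2.85867^2 = 12.26 J

12.26 J


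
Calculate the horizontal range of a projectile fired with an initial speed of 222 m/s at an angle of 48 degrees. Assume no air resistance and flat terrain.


R = v0^2 * sin(2*theta) / g = 222^2 * sin(2*48°) / 9.81 = 4996 m

4996 m


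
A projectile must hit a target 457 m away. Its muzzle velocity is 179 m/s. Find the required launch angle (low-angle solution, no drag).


sin(2*theta) = R*g/v0^2 = 457*9.81/179^2 = 0.13992, theta = arcsin(0.13992)/2 = 4.022°

4.022 degrees


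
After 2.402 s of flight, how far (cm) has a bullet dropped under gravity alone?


drop = 0.5*g*t^2 = 0.5*9.81*2.402^2 = 28.2999 m ≈ 2830 cm

2830 cm


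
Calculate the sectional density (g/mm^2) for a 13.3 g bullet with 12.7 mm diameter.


SD = m/d^2 = 13.3/12.7^2 = 0.08246 g/mm^2

0.08246 g/mm^2


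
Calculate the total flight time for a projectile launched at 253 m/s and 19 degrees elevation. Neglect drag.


T = 2*v0*sin(theta)/g = 2*253*sin(19°)/9.81 = 16.79 s

16.79 s


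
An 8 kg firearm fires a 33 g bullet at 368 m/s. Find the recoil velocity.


v_recoil = m_p * v_p / m_gun = 0.033 * 368 / 8 = 1.518 m/s

1.518 m/s


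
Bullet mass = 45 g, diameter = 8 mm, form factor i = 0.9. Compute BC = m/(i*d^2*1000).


BC = m/(i*d^2*1000) = 45/(0.9 * 8^2 * 1000) = 0.0007813

0.0007813


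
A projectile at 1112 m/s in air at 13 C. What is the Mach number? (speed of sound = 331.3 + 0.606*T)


a = 331.3 + 0.606*(13) = 339.178 m/s
M = v/a = 1112/339.178 = 3.279

3.279


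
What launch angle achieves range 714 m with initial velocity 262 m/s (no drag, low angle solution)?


sin(2*theta) = R*g/v0^2 = 714*9.81/262^2 = 0.102039, theta = arcsin(0.102039)/2 = 2.928°

2.928 degrees


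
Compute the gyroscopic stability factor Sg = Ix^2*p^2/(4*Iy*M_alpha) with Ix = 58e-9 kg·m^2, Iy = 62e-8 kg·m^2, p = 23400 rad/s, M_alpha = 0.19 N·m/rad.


Sg = Ix^2 * p^2 / (4 * Iy * M_alpha) = (58e-9)^2 * 23400^2 / (4 * 62e-8 * 0.19) = 3.909

3.909


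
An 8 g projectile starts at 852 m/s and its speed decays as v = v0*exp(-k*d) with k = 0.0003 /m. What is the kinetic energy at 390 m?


v = v0*exp(-k*d) = 852*exp(-0.0003*390) = 757.927 m/s
E = 0.5*m*v^2 = 0.5*0.008*757.927^2 = 2298 J

2298 J


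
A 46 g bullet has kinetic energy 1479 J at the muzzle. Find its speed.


v = sqrt(2*E/m) = sqrt(2*1479/0.046) = 253.6 m/s

253.6 m/s


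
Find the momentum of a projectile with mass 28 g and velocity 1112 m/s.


p = m*v = 0.028*1112 = 31.14 kg·m/s

31.14 kg·m/s


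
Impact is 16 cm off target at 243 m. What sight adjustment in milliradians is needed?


1 mrad subtends 1 cm per 10 m of range, so adj = error_cm / (dist_m / 10) = 16 / (243/10) = 0.6584 mrad

0.6584 mrad


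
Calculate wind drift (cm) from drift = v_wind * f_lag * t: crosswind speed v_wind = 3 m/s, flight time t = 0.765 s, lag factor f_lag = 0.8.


drift = v_wind * lag * t = 3 * 0.8 * 0.765 = 1.836 m ≈ 183.6 cm

183.6 cm


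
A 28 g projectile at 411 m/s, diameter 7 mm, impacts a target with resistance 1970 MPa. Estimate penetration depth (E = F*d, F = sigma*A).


A = pi*(d/2)^2 = pi*(7/2)^2 = 38.4845 mm^2
E = 0.5*m*v^2 = 0.5*0.028*411^2 = 2364.89 J
depth = E/(sigma*A) = 2364.89 J / (1970 MPa * 38.4845 mm^2) = 2364.89/(1970 * 38.4845) m = 0.0311932 m ≈ 31.19 mm

31.19 mm


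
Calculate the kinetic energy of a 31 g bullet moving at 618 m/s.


E = 0.5*m*v^2 = 0.5*0.031*618^2 = 5920 J

5920 J


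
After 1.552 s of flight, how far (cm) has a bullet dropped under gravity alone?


drop = 0.5*g*t^2 = 0.5*9.81*1.552^2 = 11.8147 m ≈ 1181 cm

1181 cm


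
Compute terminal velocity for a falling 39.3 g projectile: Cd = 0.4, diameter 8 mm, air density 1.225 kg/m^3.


A = pi*(d/2)^2 = pi*(8/2000)^2 = 5.02655e-05 m^2
vt = sqrt(2mg/(Cd*rho*A)) = sqrt(2*0.0393*9.81/(0.4 * 1.225 * 5.02655e-05)) = 176.9 m/s

176.9 m/s


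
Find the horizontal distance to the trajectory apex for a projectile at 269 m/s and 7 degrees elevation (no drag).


R = v0^2*sin(2*theta)/g = 269^2*sin(2*7°)/9.81 = 1784.48 m
apex_dist = R/2 = 1784.48/2 = 892.2 m

892.2 m


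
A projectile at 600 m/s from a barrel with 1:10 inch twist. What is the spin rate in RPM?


twist_m = 10*0.0254 = 0.254 m
spin = v/twist = 600/0.254 = 2362.205 rev/s
RPM = spin*60 = 2362.205*60 ≈ 141732 RPM

141732 RPM


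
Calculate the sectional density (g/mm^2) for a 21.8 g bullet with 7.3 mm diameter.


SD = m/d^2 = 21.8/7.3^2 = 0.4091 g/mm^2

0.4091 g/mm^2


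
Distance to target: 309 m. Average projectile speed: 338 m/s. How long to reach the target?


t = d/v = 309/338 = 0.9142 s

0.9142 s


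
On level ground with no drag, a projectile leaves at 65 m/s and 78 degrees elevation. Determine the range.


R = v0^2 * sin(2*theta) / g = 65^2 * sin(2*78°) / 9.81 = 175.2 m

175.2 m


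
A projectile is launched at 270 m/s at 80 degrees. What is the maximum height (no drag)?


H = (v0*sin(theta))^2 / (2g) = (270*sin(80°))^2 / (2*9.81) = 3604 m

3604 m


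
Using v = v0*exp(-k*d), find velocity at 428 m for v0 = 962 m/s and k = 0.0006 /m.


v = v0*exp(-k*d) = 962*exp(-0.0006*428) = 744.1 m/s

744.1 m/s


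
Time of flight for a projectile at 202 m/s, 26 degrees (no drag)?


T = 2*v0*sin(theta)/g = 2*202*sin(26°)/9.81 = 18.05 s

18.05 s


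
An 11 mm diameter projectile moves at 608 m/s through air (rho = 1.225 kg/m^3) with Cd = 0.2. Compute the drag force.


A = pi*(d/2)^2 = pi*(11/2000)^2 = 9.50332e-05 m^2
Fd = 0.5*Cd*rho*A*v^2 = 0.5*0.2*1.225*9.50332e-05*608^2 = 4.303 N

4.303 N


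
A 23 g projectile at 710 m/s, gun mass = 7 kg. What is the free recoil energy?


v_r = m_p*v_p/m_gun = 0.023*710/7 = 2.33286 m/s, E_r = 0.5*m_gun*v_r^2 = 0.5*7*2.33286^2 = 19.05 J

19.05 J


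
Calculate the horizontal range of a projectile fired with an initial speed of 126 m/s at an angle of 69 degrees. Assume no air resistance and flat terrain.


R = v0^2 * sin(2*theta) / g = 126^2 * sin(2*69°) / 9.81 = 1083 m

1083 m


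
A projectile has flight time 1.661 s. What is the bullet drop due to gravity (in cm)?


drop = 0.5*g*t^2 = 0.5*9.81*1.661^2 = 13.5325 m ≈ 1353 cm

1353 cm


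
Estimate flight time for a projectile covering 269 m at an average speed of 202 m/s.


t = d/v = 269/202 = 1.332 s

1.332 s


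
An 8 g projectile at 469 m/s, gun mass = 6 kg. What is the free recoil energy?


v_r = m_p*v_p/m_gun = 0.008*469/6 = 0.625333 m/s, E_r = 0.5*m_gun*v_r^2 = 0.5*6*0.625333^2 = 1.173 J

1.173 J


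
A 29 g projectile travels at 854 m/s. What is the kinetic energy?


E = 0.5*m*v^2 = 0.5*0.029*854^2 = 10575 J

10575 J


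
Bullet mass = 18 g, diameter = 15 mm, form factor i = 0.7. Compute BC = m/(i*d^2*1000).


BC = m/(i*d^2*1000) = 18/(0.7 * 15^2 * 1000) = 0.0001143

0.0001143


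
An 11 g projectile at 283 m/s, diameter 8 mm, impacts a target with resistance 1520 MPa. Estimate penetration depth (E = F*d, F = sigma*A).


A = pi*(d/2)^2 = pi*(8/2)^2 = 50.2655 mm^2
E = 0.5*m*v^2 = 0.5*0.011*283^2 = 440.489 J
depth = E/(sigma*A) = 440.489 J / (1520 MPa * 50.2655 mm^2) = 440.489/(1520 * 50.2655) m = 0.0057653 m ≈ 5.765 mm

5.765 mm


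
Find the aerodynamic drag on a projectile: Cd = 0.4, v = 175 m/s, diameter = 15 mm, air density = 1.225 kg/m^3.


A = pi*(d/2)^2 = pi*(15/2000)^2 = 1.76715e-04 m^2
Fd = 0.5*Cd*rho*A*v^2 = 0.5*0.4*1.225*1.76715e-04*175^2 = 1.326 N

1.326 N


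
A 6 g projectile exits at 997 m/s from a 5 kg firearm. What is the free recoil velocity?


v_recoil = m_p * v_p / m_gun = 0.006 * 997 / 5 = 1.196 m/s

1.196 m/s


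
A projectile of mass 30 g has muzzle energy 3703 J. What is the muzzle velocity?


v = sqrt(2*E/m) = sqrt(2*3703/0.03) = 496.9 m/s

496.9 m/s


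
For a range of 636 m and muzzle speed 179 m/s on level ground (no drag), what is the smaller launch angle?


sin(2*theta) = R*g/v0^2 = 636*9.81/179^2 = 0.194724, theta = arcsin(0.194724)/2 = 5.614°

5.614 degrees


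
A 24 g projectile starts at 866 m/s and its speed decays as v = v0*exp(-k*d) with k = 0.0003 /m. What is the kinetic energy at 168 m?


v = v0*exp(-k*d) = 866*exp(-0.0003*168) = 823.435 m/s
E = 0.5*m*v^2 = 0.5*0.024*823.435^2 = 8137 J

8137 J


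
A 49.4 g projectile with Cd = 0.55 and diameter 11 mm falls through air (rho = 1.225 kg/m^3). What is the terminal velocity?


A = pi*(d/2)^2 = pi*(11/2000)^2 = 9.50332e-05 m^2
vt = sqrt(2mg/(Cd*rho*A)) = sqrt(2*0.0494*9.81/(0.55 * 1.225 * 9.50332e-05)) = 123 m/s

123 m/s


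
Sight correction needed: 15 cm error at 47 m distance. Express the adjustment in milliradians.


1 mrad subtends 1 cm per 10 m of range, so adj = error_cm / (dist_m / 10) = 15 / (47/10) = 3.191 mrad

3.191 mrad


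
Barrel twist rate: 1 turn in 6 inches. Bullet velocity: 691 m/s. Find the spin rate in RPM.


twist_m = 6*0.0254 = 0.1524 m
spin = v/twist = 691/0.1524 = 4534.121 rev/s
RPM = spin*60 = 4534.121*60 ≈ 272047 RPM

272047 RPM


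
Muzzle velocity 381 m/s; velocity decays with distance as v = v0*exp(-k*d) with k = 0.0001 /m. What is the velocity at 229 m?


v = v0*exp(-k*d) = 381*exp(-0.0001*229) = 372.4 m/s

372.4 m/s


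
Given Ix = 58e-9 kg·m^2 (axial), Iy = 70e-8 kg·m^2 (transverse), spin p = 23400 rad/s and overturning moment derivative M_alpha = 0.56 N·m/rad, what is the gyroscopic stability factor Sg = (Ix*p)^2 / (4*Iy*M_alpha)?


Sg = Ix^2 * p^2 / (4 * Iy * M_alpha) = (58e-9)^2 * 23400^2 / (4 * 70e-8 * 0.56) = 1.175

1.175


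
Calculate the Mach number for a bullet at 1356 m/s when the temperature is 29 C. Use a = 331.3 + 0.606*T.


a = 331.3 + 0.606*(29) = 348.874 m/s
M = v/a = 1356/348.874 = 3.887

3.887


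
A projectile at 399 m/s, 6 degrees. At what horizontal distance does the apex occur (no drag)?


R = v0^2*sin(2*theta)/g = 399^2*sin(2*6°)/9.81 = 3374.08 m
apex_dist = R/2 = 3374.08/2 = 1687 m

1687 m


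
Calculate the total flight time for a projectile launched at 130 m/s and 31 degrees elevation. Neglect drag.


T = 2*v0*sin(theta)/g = 2*130*sin(31°)/9.81 = 13.65 s

13.65 s


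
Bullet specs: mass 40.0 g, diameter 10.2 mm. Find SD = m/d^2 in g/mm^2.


SD = m/d^2 = 40.0/10.2^2 = 0.3845 g/mm^2

0.3845 g/mm^2


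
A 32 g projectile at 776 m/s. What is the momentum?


p = m*v = 0.032*776 = 24.83 kg·m/s

24.83 kg·m/s


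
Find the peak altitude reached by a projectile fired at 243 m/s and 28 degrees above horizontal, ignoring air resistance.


H = (v0*sin(theta))^2 / (2g) = (243*sin(28°))^2 / (2*9.81) = 663.3 m

663.3 m


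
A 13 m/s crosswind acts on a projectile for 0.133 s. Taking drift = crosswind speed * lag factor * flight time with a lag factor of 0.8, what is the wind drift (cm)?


drift = v_wind * lag * t = 13 * 0.8 * 0.133 = 1.3832 m ≈ 138.3 cm

138.3 cm


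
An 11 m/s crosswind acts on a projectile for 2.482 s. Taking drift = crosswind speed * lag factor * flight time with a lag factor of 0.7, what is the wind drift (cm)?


drift = v_wind * lag * t = 11 * 0.7 * 2.482 = 19.1114 m ≈ 1911 cm

1911 cm


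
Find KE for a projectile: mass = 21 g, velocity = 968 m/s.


E = 0.5*m*v^2 = 0.5*0.021*968^2 = 9839 J

9839 J


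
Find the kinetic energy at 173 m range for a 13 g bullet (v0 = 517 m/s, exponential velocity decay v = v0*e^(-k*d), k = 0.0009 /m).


v = v0*exp(-k*d) = 517*exp(-0.0009*173) = 442.457 m/s
E = 0.5*m*v^2 = 0.5*0.013*442.457^2 = 1272 J

1272 J


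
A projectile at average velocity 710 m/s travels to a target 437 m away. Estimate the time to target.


t = d/v = 437/710 = 0.6155 s

0.6155 s


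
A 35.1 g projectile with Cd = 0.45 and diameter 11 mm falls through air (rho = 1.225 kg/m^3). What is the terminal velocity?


A = pi*(d/2)^2 = pi*(11/2000)^2 = 9.50332e-05 m^2
vt = sqrt(2mg/(Cd*rho*A)) = sqrt(2*0.0351*9.81/(0.45 * 1.225 * 9.50332e-05)) = 114.7 m/s

114.7 m/s


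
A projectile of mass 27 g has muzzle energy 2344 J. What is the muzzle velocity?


v = sqrt(2*E/m) = sqrt(2*2344/0.027) = 416.7 m/s

416.7 m/s


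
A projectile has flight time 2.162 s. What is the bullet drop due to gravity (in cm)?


drop = 0.5*g*t^2 = 0.5*9.81*2.162^2 = 22.9272 m ≈ 2293 cm

2293 cm


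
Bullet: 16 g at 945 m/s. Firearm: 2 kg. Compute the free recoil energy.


v_r = m_p*v_p/m_gun = 0.016*945/2 = 7.56 m/s, E_r = 0.5*m_gun*v_r^2 = 0.5*2*7.56^2 = 57.15 J

57.15 J


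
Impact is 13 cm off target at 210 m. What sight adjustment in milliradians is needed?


1 mrad subtends 1 cm per 10 m of range, so adj = error_cm / (dist_m / 10) = 13 / (210/10) = 0.619 mrad

0.619 mrad


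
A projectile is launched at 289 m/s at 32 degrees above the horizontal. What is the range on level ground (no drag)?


R = v0^2 * sin(2*theta) / g = 289^2 * sin(2*32°) / 9.81 = 7652 m

7652 m


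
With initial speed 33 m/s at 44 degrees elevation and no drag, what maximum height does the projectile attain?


H = (v0*sin(theta))^2 / (2g) = (33*sin(44°))^2 / (2*9.81) = 26.78 m

26.78 m


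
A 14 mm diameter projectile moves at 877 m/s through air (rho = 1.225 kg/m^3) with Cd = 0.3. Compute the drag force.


A = pi*(d/2)^2 = pi*(14/2000)^2 = 1.53938e-04 m^2
Fd = 0.5*Cd*rho*A*v^2 = 0.5*0.3*1.225*1.53938e-04*877^2 = 21.76 N

21.76 N


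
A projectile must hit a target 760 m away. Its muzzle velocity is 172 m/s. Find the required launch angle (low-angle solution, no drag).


sin(2*theta) = R*g/v0^2 = 760*9.81/172^2 = 0.252015, theta = arcsin(0.252015)/2 = 7.298°

7.298 degrees


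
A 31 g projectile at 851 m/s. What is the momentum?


p = m*v = 0.031*851 = 26.38 kg·m/s

26.38 kg·m/s


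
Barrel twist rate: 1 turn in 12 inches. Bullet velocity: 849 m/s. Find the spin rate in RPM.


twist_m = 12*0.0254 = 0.3048 m
spin = v/twist = 849/0.3048 = 2785.433 rev/s
RPM = spin*60 = 2785.433*60 ≈ 167126 RPM

167126 RPM


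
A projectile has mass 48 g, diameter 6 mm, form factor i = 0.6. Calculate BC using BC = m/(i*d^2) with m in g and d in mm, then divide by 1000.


BC = m/(i*d^2*1000) = 48/(0.6 * 6^2 * 1000) = 0.002222

0.002222


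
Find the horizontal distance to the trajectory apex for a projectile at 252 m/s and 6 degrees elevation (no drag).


R = v0^2*sin(2*theta)/g = 252^2*sin(2*6°)/9.81 = 1345.89 m
apex_dist = R/2 = 1345.89/2 = 672.9 m

672.9 m


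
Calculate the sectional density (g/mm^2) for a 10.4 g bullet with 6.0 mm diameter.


SD = m/d^2 = 10.4/6.0^2 = 0.2889 g/mm^2

0.2889 g/mm^2


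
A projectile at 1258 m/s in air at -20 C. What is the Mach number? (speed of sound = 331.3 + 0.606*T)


a = 331.3 + 0.606*(-20) = 319.18 m/s
M = v/a = 1258/319.18 = 3.941

3.941


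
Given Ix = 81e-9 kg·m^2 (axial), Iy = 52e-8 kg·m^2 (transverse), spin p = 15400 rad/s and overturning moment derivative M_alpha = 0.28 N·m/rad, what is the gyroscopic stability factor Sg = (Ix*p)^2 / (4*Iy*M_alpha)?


Sg = Ix^2 * p^2 / (4 * Iy * M_alpha) = (81e-9)^2 * 15400^2 / (4 * 52e-8 * 0.28) = 2.672

2.672


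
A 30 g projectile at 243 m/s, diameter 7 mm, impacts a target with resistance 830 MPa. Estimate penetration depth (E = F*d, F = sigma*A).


A = pi*(d/2)^2 = pi*(7/2)^2 = 38.4845 mm^2
E = 0.5*m*v^2 = 0.5*0.03*243^2 = 885.735 J
depth = E/(sigma*A) = 885.735 J / (830 MPa * 38.4845 mm^2) = 885.735/(830 * 38.4845) m = 0.0277294 m ≈ 27.73 mm

27.73 mm


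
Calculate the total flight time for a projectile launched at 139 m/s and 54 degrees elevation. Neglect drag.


T = 2*v0*sin(theta)/g = 2*139*sin(54°)/9.81 = 22.93 s

22.93 s


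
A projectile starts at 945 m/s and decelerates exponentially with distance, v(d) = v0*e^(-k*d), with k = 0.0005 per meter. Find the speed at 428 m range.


v = v0*exp(-k*d) = 945*exp(-0.0005*428) = 762.9 m/s

762.9 m/s


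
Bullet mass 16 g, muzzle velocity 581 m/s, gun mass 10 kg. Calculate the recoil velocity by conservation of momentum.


v_recoil = m_p * v_p / m_gun = 0.016 * 581 / 10 = 0.9296 m/s

0.9296 m/s


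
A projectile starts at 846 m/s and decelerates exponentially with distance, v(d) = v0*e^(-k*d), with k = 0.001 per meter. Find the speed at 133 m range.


v = v0*exp(-k*d) = 846*exp(-0.001*133) = 740.6 m/s

740.6 m/s


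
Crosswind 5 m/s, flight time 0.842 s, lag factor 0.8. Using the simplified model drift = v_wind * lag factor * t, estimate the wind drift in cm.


drift = v_wind * lag * t = 5 * 0.8 * 0.842 = 3.368 m ≈ 336.8 cm

336.8 cm


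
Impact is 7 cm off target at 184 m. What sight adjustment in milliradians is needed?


1 mrad subtends 1 cm per 10 m of range, so adj = error_cm / (dist_m / 10) = 7 / (184/10) = 0.3804 mrad

0.3804 mrad


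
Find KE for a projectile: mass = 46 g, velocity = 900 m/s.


E = 0.5*m*v^2 = 0.5*0.046*900^2 = 18630 J

18630 J


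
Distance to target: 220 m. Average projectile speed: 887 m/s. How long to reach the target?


t = d/v = 220/887 = 0.248 s

0.248 s


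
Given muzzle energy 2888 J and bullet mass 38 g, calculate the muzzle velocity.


v = sqrt(2*E/m) = sqrt(2*2888/0.038) = 389.9 m/s

389.9 m/s


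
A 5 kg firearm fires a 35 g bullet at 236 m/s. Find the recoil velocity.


v_recoil = m_p * v_p / m_gun = 0.035 * 236 / 5 = 1.652 m/s

1.652 m/s


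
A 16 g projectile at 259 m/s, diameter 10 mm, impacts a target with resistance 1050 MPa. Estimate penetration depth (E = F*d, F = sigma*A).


A = pi*(d/2)^2 = pi*(10/2)^2 = 78.5398 mm^2
E = 0.5*m*v^2 = 0.5*0.016*259^2 = 536.648 J
depth = E/(sigma*A) = 536.648 J / (1050 MPa * 78.5398 mm^2) = 536.648/(1050 * 78.5398) m = 0.00650744 m ≈ 6.507 mm

6.507 mm


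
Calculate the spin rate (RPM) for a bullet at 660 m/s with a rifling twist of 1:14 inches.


twist_m = 14*0.0254 = 0.3556 m
spin = v/twist = 660/0.3556 = 1856.018 rev/s
RPM = spin*60 = 1856.018*60 ≈ 111361 RPM

111361 RPM


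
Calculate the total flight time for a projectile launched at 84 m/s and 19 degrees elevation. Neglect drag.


T = 2*v0*sin(theta)/g = 2*84*sin(19°)/9.81 = 5.575 s

5.575 s


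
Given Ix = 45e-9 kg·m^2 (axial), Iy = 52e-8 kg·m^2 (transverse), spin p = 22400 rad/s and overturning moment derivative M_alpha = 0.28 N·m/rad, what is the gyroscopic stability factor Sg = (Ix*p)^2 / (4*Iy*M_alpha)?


Sg = Ix^2 * p^2 / (4 * Iy * M_alpha) = (45e-9)^2 * 22400^2 / (4 * 52e-8 * 0.28) = 1.745

1.745


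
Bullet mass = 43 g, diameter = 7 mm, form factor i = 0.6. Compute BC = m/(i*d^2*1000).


BC = m/(i*d^2*1000) = 43/(0.6 * 7^2 * 1000) = 0.001463

0.001463


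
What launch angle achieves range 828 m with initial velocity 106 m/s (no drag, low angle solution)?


sin(2*theta) = R*g/v0^2 = 828*9.81/106^2 = 0.722916, theta = arcsin(0.722916)/2 = 23.15°

23.15 degrees


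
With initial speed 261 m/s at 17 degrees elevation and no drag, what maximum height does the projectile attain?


H = (v0*sin(theta))^2 / (2g) = (261*sin(17°))^2 / (2*9.81) = 296.8 m

296.8 m


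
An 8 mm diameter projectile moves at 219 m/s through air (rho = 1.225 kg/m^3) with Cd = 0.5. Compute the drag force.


A = pi*(d/2)^2 = pi*(8/2000)^2 = 5.02655e-05 m^2
Fd = 0.5*Cd*rho*A*v^2 = 0.5*0.5*1.225*5.02655e-05*219^2 = 0.7383 N

0.7383 N


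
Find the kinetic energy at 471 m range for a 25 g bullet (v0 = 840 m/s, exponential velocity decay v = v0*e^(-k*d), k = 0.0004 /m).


v = v0*exp(-k*d) = 840*exp(-0.0004*471) = 695.758 m/s
E = 0.5*m*v^2 = 0.5*0.025*695.758^2 = 6051 J

6051 J


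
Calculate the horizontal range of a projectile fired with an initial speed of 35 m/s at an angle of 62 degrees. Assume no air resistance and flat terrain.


R = v0^2 * sin(2*theta) / g = 35^2 * sin(2*62°) / 9.81 = 103.5 m

103.5 m


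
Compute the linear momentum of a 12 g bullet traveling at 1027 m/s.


p = m*v = 0.012*1027 = 12.32 kg·m/s

12.32 kg·m/s


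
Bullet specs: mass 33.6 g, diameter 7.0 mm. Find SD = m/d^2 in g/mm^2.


SD = m/d^2 = 33.6/7.0^2 = 0.6857 g/mm^2

0.6857 g/mm^2


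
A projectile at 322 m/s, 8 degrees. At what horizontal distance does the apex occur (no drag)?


R = v0^2*sin(2*theta)/g = 322^2*sin(2*8°)/9.81 = 2913.27 m
apex_dist = R/2 = 2913.27/2 = 1457 m

1457 m


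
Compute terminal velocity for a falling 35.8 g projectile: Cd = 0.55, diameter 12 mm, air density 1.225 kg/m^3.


A = pi*(d/2)^2 = pi*(12/2000)^2 = 1.13097e-04 m^2
vt = sqrt(2mg/(Cd*rho*A)) = sqrt(2*0.0358*9.81/(0.55 * 1.225 * 1.13097e-04)) = 96.01 m/s

96.01 m/s


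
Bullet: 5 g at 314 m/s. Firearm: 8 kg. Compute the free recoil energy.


v_r = m_p*v_p/m_gun = 0.005*314/8 = 0.19625 m/s, E_r = 0.5*m_gun*v_r^2 = 0.5*8*0.19625^2 = 0.1541 J

0.1541 J


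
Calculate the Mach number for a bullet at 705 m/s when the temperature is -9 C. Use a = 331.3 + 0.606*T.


a = 331.3 + 0.606*(-9) = 325.846 m/s
M = v/a = 705/325.846 = 2.164

2.164


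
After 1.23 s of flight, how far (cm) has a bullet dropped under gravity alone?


drop = 0.5*g*t^2 = 0.5*9.81*1.23^2 = 7.42077 m ≈ 742.1 cm

742.1 cm


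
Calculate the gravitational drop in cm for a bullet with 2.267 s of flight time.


drop = 0.5*g*t^2 = 0.5*9.81*2.267^2 = 25.2082 m ≈ 2521 cm

2521 cm


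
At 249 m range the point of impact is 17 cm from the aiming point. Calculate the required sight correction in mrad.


1 mrad subtends 1 cm per 10 m of range, so adj = error_cm / (dist_m / 10) = 17 / (249/10) = 0.6827 mrad

0.6827 mrad


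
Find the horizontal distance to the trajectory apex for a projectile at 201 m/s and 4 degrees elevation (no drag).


R = v0^2*sin(2*theta)/g = 201^2*sin(2*4°)/9.81 = 573.163 m
apex_dist = R/2 = 573.163/2 = 286.6 m

286.6 m


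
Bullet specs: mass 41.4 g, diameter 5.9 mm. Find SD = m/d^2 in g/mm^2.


SD = m/d^2 = 41.4/5.9^2 = 1.189 g/mm^2

1.189 g/mm^2


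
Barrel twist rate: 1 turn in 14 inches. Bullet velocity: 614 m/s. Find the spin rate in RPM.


twist_m = 14*0.0254 = 0.3556 m
spin = v/twist = 614/0.3556 = 1726.659 rev/s
RPM = spin*60 = 1726.659*60 ≈ 103600 RPM

103600 RPM


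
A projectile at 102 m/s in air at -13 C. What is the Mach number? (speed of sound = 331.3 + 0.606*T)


a = 331.3 + 0.606*(-13) = 323.422 m/s
M = v/a = 102/323.422 = 0.3154

0.3154


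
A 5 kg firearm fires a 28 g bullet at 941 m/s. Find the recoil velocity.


v_recoil = m_p * v_p / m_gun = 0.028 * 941 / 5 = 5.27 m/s

5.27 m/s


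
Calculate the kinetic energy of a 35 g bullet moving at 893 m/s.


E = 0.5*m*v^2 = 0.5*0.035*893^2 = 13955 J

13955 J


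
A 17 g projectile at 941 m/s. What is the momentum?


p = m*v = 0.017*941 = 16 kg·m/s

16 kg·m/s


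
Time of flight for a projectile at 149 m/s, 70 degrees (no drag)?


T = 2*v0*sin(theta)/g = 2*149*sin(70°)/9.81 = 28.55 s

28.55 s


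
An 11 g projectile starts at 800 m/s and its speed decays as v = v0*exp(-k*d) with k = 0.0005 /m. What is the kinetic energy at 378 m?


v = v0*exp(-k*d) = 800*exp(-0.0005*378) = 662.229 m/s
E = 0.5*m*v^2 = 0.5*0.011*662.229^2 = 2412 J

2412 J


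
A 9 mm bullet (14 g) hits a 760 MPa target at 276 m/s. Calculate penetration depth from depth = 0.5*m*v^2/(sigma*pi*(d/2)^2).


A = pi*(d/2)^2 = pi*(9/2)^2 = 63.6173 mm^2
E = 0.5*m*v^2 = 0.5*0.014*276^2 = 533.232 J
depth = E/(sigma*A) = 533.232 J / (760 MPa * 63.6173 mm^2) = 533.232/(760 * 63.6173) m = 0.0110288 m ≈ 11.03 mm

11.03 mm


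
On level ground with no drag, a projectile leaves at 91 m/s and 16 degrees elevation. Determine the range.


R = v0^2 * sin(2*theta) / g = 91^2 * sin(2*16°) / 9.81 = 447.3 m

447.3 m


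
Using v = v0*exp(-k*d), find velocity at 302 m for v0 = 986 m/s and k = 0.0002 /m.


v = v0*exp(-k*d) = 986*exp(-0.0002*302) = 928.2 m/s

928.2 m/s


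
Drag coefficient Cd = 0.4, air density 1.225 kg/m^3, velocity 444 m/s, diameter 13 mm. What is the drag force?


A = pi*(d/2)^2 = pi*(13/2000)^2 = 1.32732e-04 m^2
Fd = 0.5*Cd*rho*A*v^2 = 0.5*0.4*1.225*1.32732e-04*444^2 = 6.411 N

6.411 N


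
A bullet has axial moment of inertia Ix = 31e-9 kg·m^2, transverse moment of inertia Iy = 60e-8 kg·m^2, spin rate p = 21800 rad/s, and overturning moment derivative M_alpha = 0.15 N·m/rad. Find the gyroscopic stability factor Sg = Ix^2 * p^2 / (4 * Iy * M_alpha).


Sg = Ix^2 * p^2 / (4 * Iy * M_alpha) = (31e-9)^2 * 21800^2 / (4 * 60e-8 * 0.15) = 1.269

1.269


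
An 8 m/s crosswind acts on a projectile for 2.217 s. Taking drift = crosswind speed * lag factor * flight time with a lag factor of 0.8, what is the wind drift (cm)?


drift = v_wind * lag * t = 8 * 0.8 * 2.217 = 14.1888 m ≈ 1419 cm

1419 cm


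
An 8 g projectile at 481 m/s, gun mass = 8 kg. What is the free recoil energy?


v_r = m_p*v_p/m_gun = 0.008*481/8 = 0.481 m/s, E_r = 0.5*m_gun*v_r^2 = 0.5*8*0.481^2 = 0.9254 J

0.9254 J


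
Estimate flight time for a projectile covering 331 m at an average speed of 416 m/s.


t = d/v = 331/416 = 0.7957 s

0.7957 s


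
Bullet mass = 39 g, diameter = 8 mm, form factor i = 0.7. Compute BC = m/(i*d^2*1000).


BC = m/(i*d^2*1000) = 39/(0.7 * 8^2 * 1000) = 0.0008705

0.0008705


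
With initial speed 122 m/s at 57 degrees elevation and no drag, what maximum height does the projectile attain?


H = (v0*sin(theta))^2 / (2g) = (122*sin(57°))^2 / (2*9.81) = 533.6 m

533.6 m


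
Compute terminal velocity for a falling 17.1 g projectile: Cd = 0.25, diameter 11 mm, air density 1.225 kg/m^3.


A = pi*(d/2)^2 = pi*(11/2000)^2 = 9.50332e-05 m^2
vt = sqrt(2mg/(Cd*rho*A)) = sqrt(2*0.0171*9.81/(0.25 * 1.225 * 9.50332e-05)) = 107.4 m/s

107.4 m/s


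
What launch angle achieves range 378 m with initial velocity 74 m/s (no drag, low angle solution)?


sin(2*theta) = R*g/v0^2 = 378*9.81/74^2 = 0.677169, theta = arcsin(0.677169)/2 = 21.31°

21.31 degrees


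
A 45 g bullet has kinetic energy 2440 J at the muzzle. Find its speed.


v = sqrt(2*E/m) = sqrt(2*2440/0.045) = 329.3 m/s

329.3 m/s


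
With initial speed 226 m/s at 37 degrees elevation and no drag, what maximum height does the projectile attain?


H = (v0*sin(theta))^2 / (2g) = (226*sin(37°))^2 / (2*9.81) = 942.9 m

942.9 m


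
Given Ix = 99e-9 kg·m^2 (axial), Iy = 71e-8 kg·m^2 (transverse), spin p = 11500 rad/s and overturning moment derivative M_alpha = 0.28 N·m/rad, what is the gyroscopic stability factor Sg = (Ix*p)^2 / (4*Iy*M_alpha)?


Sg = Ix^2 * p^2 / (4 * Iy * M_alpha) = (99e-9)^2 * 11500^2 / (4 * 71e-8 * 0.28) = 1.63

1.63


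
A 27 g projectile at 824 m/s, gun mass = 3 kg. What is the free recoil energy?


v_r = m_p*v_p/m_gun = 0.027*824/3 = 7.416 m/s, E_r = 0.5*m_gun*v_r^2 = 0.5*3*7.416^2 = 82.5 J

82.5 J


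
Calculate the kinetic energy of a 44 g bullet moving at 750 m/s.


E = 0.5*m*v^2 = 0.5*0.044*750^2 = 12375 J

12375 J


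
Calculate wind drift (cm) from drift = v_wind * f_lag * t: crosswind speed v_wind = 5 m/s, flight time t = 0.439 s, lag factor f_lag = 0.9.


drift = v_wind * lag * t = 5 * 0.9 * 0.439 = 1.9755 m ≈ 197.6 cm

197.6 cm


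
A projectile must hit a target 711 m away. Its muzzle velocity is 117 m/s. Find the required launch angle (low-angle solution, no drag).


sin(2*theta) = R*g/v0^2 = 711*9.81/117^2 = 0.509527, theta = arcsin(0.509527)/2 = 15.32°

15.32 degrees


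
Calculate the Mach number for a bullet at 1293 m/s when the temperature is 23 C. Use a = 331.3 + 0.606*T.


a = 331.3 + 0.606*(23) = 345.238 m/s
M = v/a = 1293/345.238 = 3.745

3.745


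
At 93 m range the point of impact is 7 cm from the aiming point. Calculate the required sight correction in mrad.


1 mrad subtends 1 cm per 10 m of range, so adj = error_cm / (dist_m / 10) = 7 / (93/10) = 0.7527 mrad

0.7527 mrad


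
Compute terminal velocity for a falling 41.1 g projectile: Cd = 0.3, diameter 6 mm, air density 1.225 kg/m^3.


A = pi*(d/2)^2 = pi*(6/2000)^2 = 2.82743e-05 m^2
vt = sqrt(2mg/(Cd*rho*A)) = sqrt(2*0.0411*9.81/(0.3 * 1.225 * 2.82743e-05)) = 278.6 m/s

278.6 m/s


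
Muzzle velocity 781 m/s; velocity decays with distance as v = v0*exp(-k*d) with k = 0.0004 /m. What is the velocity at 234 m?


v = v0*exp(-k*d) = 781*exp(-0.0004*234) = 711.2 m/s

711.2 m/s


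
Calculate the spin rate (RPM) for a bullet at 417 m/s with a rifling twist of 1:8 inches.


twist_m = 8*0.0254 = 0.2032 m
spin = v/twist = 417/0.2032 = 2052.165 rev/s
RPM = spin*60 = 2052.165*60 ≈ 123130 RPM

123130 RPM


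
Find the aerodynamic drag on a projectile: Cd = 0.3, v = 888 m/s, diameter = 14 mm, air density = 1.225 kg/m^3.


A = pi*(d/2)^2 = pi*(14/2000)^2 = 1.53938e-04 m^2
Fd = 0.5*Cd*rho*A*v^2 = 0.5*0.3*1.225*1.53938e-04*888^2 = 22.3 N

22.3 N


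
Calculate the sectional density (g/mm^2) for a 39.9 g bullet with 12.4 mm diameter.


SD = m/d^2 = 39.9/12.4^2 = 0.2595 g/mm^2

0.2595 g/mm^2


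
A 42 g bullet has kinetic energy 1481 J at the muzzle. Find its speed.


v = sqrt(2*E/m) = sqrt(2*1481/0.042) = 265.6 m/s

265.6 m/s


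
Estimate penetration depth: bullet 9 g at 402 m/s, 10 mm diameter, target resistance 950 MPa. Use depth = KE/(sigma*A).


A = pi*(d/2)^2 = pi*(10/2)^2 = 78.5398 mm^2
E = 0.5*m*v^2 = 0.5*0.009*402^2 = 727.218 J
depth = E/(sigma*A) = 727.218 J / (950 MPa * 78.5398 mm^2) = 727.218/(950 * 78.5398) m = 0.00974655 m ≈ 9.747 mm

9.747 mm


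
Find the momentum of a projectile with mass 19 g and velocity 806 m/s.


p = m*v = 0.019*806 = 15.31 kg·m/s

15.31 kg·m/s


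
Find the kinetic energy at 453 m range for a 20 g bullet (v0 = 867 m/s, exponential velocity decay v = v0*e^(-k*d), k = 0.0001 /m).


v = v0*exp(-k*d) = 867*exp(-0.0001*453) = 828.601 m/s
E = 0.5*m*v^2 = 0.5*0.02*828.601^2 = 6866 J

6866 J


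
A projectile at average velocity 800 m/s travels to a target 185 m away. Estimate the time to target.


t = d/v = 185/800 = 0.2313 s

0.2313 s


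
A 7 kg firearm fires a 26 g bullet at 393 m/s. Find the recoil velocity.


v_recoil = m_p * v_p / m_gun = 0.026 * 393 / 7 = 1.46 m/s

1.46 m/s


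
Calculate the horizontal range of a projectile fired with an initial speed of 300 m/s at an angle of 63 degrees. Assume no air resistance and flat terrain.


R = v0^2 * sin(2*theta) / g = 300^2 * sin(2*63°) / 9.81 = 7422 m

7422 m


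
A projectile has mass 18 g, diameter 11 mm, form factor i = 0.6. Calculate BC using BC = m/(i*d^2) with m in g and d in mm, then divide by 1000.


BC = m/(i*d^2*1000) = 18/(0.6 * 11^2 * 1000) = 0.0002479

0.0002479


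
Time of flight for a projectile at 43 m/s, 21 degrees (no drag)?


T = 2*v0*sin(theta)/g = 2*43*sin(21°)/9.81 = 3.142 s

3.142 s


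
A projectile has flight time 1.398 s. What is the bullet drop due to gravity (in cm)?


drop = 0.5*g*t^2 = 0.5*9.81*1.398^2 = 9.58635 m ≈ 958.6 cm

958.6 cm


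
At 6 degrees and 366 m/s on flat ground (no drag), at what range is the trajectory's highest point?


R = v0^2*sin(2*theta)/g = 366^2*sin(2*6°)/9.81 = 2839.04 m
apex_dist = R/2 = 2839.04/2 = 1420 m

1420 m


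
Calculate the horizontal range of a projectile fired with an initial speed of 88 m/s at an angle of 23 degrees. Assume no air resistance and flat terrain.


R = v0^2 * sin(2*theta) / g = 88^2 * sin(2*23°) / 9.81 = 567.8 m

567.8 m


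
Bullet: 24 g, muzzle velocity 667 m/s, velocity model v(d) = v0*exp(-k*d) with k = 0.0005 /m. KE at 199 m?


v = v0*exp(-k*d) = 667*exp(-0.0005*199) = 603.828 m/s
E = 0.5*m*v^2 = 0.5*0.024*603.828^2 = 4375 J

4375 J


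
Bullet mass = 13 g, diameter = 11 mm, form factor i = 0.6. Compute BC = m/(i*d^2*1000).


BC = m/(i*d^2*1000) = 13/(0.6 * 11^2 * 1000) = 0.0001791

0.0001791


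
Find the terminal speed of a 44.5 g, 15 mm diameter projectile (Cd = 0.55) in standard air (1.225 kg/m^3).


A = pi*(d/2)^2 = pi*(15/2000)^2 = 1.76715e-04 m^2
vt = sqrt(2mg/(Cd*rho*A)) = sqrt(2*0.0445*9.81/(0.55 * 1.225 * 1.76715e-04)) = 85.63 m/s

85.63 m/s


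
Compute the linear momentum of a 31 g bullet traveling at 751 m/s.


p = m*v = 0.031*751 = 23.28 kg·m/s

23.28 kg·m/s


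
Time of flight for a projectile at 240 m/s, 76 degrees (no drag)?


T = 2*v0*sin(theta)/g = 2*240*sin(76°)/9.81 = 47.48 s

47.48 s


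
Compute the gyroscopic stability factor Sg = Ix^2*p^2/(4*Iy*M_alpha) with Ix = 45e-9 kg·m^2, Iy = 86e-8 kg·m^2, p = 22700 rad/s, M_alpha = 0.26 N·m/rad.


Sg = Ix^2 * p^2 / (4 * Iy * M_alpha) = (45e-9)^2 * 22700^2 / (4 * 86e-8 * 0.26) = 1.167

1.167


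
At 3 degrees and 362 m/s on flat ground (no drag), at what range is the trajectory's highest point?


R = v0^2*sin(2*theta)/g = 362^2*sin(2*3°)/9.81 = 1396.31 m
apex_dist = R/2 = 1396.31/2 = 698.2 m

698.2 m


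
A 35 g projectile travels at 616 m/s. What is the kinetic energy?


E = 0.5*m*v^2 = 0.5*0.035*616^2 = 6640 J

6640 J


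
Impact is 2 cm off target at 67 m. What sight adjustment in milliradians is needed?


1 mrad subtends 1 cm per 10 m of range, so adj = error_cm / (dist_m / 10) = 2 / (67/10) = 0.2985 mrad

0.2985 mrad


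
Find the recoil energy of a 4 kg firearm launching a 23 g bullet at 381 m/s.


v_r = m_p*v_p/m_gun = 0.023*381/4 = 2.19075 m/s, E_r = 0.5*m_gun*v_r^2 = 0.5*4*2.19075^2 = 9.599 J

9.599 J


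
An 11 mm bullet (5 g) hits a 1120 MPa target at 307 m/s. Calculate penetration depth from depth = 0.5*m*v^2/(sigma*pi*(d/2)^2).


A = pi*(d/2)^2 = pi*(11/2)^2 = 95.0332 mm^2
E = 0.5*m*v^2 = 0.5*0.005*307^2 = 235.623 J
depth = E/(sigma*A) = 235.623 J / (1120 MPa * 95.0332 mm^2) = 235.623/(1120 * 95.0332) m = 0.00221372 m ≈ 2.214 mm

2.214 mm


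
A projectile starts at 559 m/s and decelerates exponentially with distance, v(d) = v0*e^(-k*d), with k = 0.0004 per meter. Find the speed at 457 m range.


v = v0*exp(-k*d) = 559*exp(-0.0004*457) = 465.6 m/s

465.6 m/s


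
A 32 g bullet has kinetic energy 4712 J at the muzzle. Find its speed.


v = sqrt(2*E/m) = sqrt(2*4712/0.032) = 542.7 m/s

542.7 m/s
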